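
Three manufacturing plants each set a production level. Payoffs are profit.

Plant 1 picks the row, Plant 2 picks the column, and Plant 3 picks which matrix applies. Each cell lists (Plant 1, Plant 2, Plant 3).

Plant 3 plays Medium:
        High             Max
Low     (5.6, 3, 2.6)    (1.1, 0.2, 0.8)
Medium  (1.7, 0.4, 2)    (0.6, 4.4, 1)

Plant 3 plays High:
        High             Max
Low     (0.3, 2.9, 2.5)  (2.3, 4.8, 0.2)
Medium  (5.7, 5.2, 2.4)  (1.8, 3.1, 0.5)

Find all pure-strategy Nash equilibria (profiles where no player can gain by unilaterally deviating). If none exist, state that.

(Low, High, Medium): Plant 1 gets 5.6, best alternative 1.7; Plant 2 gets 3, best alternative 0.2; Plant 3 gets 2.6, best alternative 2.5. No profitable deviation — NE.
(Low, High, High): Plant 1 can switch to Medium (0.3 → 5.7). Not NE.
(Low, Max, Medium): Plant 2 can switch to High (0.2 → 3). Not NE.
(Low, Max, High): Plant 3 can switch to Medium (0.2 → 0.8). Not NE.
(Medium, High, Medium): Plant 1 can switch to Low (1.7 → 5.6). Not NE.
(Medium, High, High): Plant 1 gets 5.7, best alternative 0.3; Plant 2 gets 5.2, best alternative 3.1; Plant 3 gets 2.4, best alternative 2. No profitable deviation — NE.
(Medium, Max, Medium): Plant 1 can switch to Low (0.6 → 1.1). Not NE.
(Medium, Max, High): Plant 1 can switch to Low (1.8 → 2.3). Not NE.

Pure-strategy Nash equilibria: (Low, High, Medium), (Medium, High, High)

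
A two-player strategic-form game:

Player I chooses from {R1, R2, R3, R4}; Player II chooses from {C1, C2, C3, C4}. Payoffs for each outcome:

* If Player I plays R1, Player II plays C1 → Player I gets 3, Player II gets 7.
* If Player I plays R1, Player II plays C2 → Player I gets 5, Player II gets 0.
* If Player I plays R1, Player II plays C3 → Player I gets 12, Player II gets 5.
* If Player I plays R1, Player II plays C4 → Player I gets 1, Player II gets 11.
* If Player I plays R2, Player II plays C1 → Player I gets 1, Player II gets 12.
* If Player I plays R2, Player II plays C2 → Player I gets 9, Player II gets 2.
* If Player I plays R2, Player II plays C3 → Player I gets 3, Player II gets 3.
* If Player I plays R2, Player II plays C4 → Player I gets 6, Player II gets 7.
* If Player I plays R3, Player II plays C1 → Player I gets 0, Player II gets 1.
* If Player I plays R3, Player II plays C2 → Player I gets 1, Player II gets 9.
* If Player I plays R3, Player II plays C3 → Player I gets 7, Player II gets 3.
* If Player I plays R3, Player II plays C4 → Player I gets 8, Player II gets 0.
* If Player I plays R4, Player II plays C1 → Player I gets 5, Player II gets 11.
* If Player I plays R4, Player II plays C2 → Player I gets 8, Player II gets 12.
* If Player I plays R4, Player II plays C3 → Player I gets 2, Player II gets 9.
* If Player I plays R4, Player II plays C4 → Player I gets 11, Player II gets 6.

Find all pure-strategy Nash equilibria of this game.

Player I against C1: payoffs 3, 1, 0, 5 → best response R4.
Player I against C2: payoffs 5, 9, 1, 8 → best response R2.
Player I against C3: payoffs 12, 3, 7, 2 → best response R1.
Player I against C4: payoffs 1, 6, 8, 11 → best response R4.
Player II against R1: payoffs 7, 0, 5, 11 → best response C4.
Player II against R2: payoffs 12, 2, 3, 7 → best response C1.
Player II against R3: payoffs 1, 9, 3, 0 → best response C2.
Player II against R4: payoffs 11, 12, 9, 6 → best response C2.
No profile is a mutual best response for all players.

This game has no pure Nash equilibrium.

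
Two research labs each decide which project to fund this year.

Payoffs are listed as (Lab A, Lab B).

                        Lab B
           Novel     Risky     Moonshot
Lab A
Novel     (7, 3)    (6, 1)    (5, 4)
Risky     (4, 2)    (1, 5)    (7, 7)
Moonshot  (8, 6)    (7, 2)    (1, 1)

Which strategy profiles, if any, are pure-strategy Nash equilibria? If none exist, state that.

Lab A against Novel: payoffs 7, 4, 8 → best response Moonshot.
Lab A against Risky: payoffs 6, 1, 7 → best response Moonshot.
Lab A against Moonshot: payoffs 5, 7, 1 → best response Risky.
Lab B against Novel: payoffs 3, 1, 4 → best response Moonshot.
Lab B against Risky: payoffs 2, 5, 7 → best response Moonshot.
Lab B against Moonshot: payoffs 6, 2, 1 → best response Novel.
Mutual best responses: (Risky, Moonshot); (Moonshot, Novel).

(Risky, Moonshot), (Moonshot, Novel)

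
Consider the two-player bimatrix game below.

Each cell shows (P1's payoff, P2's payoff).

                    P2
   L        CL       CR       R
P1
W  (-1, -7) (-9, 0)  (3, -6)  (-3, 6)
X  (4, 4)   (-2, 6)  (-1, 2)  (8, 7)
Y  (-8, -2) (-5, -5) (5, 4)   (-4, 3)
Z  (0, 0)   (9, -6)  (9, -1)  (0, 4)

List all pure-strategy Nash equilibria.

(W, L): P1 can switch to X (-1 → 4). Not NE.
(W, CL): P1 can switch to X (-9 → -2). Not NE.
(W, CR): P1 can switch to Y (3 → 5). Not NE.
(W, R): P1 can switch to X (-3 → 8). Not NE.
(X, L): P2 can switch to CL (4 → 6). Not NE.
(X, CL): P1 can switch to Z (-2 → 9). Not NE.
(X, CR): P1 can switch to W (-1 → 3). Not NE.
(X, R): P1 gets 8, best alternative 0; P2 gets 7, best alternative 6. No profitable deviation — NE.
(Y, L): P1 can switch to W (-8 → -1). Not NE.
(The remaining 7 profiles each have a profitable deviation by the same check.)

The unique pure-strategy Nash equilibrium is (X, R).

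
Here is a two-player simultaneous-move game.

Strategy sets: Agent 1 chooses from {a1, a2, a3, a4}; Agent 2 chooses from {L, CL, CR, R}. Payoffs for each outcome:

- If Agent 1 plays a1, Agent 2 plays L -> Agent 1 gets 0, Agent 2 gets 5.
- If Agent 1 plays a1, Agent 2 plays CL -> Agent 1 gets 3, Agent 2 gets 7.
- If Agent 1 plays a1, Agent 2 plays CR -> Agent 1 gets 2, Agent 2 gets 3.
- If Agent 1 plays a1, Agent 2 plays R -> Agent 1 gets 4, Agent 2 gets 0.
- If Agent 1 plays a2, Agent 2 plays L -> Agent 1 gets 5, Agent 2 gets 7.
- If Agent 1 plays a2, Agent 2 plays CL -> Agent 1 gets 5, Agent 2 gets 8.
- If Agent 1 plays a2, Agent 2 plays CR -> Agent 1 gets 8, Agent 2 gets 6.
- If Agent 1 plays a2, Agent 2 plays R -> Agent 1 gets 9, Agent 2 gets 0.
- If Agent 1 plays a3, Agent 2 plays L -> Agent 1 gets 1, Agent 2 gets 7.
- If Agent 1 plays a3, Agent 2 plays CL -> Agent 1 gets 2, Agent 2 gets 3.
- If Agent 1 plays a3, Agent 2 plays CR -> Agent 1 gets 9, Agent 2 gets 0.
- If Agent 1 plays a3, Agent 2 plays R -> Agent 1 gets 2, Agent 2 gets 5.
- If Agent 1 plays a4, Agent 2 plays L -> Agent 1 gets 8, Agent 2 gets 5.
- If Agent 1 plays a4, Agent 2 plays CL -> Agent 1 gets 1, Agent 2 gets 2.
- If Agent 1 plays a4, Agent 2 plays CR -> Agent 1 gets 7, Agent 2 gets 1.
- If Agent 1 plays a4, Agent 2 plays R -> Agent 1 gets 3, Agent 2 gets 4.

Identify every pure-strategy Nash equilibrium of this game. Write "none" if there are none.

(a2, CL) and (a4, L)

(a1, L): Agent 1 can switch to a2 (0 → 5). Not NE.
(a1, CL): Agent 1 can switch to a2 (3 → 5). Not NE.
(a1, CR): Agent 1 can switch to a2 (2 → 8). Not NE.
(a1, R): Agent 1 can switch to a2 (4 → 9). Not NE.
(a2, L): Agent 1 can switch to a4 (5 → 8). Not NE.
(a2, CL): Agent 1 gets 5, best alternative 3; Agent 2 gets 8, best alternative 7. No profitable deviation — NE.
(a2, CR): Agent 1 can switch to a3 (8 → 9). Not NE.
(a2, R): Agent 2 can switch to L (0 → 7). Not NE.
(a3, L): Agent 1 can switch to a2 (1 → 5). Not NE.
(a3, CL): Agent 1 can switch to a1 (2 → 3). Not NE.
(a3, CR): Agent 2 can switch to L (0 → 7). Not NE.
(a4, L): Agent 1 gets 8, best alternative 5; Agent 2 gets 5, best alternative 4. No profitable deviation — NE.
(The remaining 4 profiles each have a profitable deviation by the same check.)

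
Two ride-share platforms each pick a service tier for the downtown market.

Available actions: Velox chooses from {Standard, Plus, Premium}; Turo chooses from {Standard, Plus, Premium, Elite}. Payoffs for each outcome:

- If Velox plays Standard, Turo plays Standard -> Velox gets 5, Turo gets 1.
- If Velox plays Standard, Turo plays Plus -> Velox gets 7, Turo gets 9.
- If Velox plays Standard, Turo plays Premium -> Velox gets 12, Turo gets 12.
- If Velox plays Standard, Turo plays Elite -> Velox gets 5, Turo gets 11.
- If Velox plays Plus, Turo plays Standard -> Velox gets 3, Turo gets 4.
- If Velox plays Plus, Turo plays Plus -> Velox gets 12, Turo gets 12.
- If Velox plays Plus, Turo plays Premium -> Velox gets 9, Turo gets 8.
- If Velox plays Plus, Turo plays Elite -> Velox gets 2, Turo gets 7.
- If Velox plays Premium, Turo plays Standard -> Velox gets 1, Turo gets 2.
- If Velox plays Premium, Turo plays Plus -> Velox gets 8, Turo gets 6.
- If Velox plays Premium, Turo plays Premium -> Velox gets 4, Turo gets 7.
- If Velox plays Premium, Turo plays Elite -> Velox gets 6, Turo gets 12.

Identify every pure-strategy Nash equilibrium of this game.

Pure-strategy Nash equilibria: (Standard, Premium), (Plus, Plus), (Premium, Elite)

Velox against Standard: payoffs 5, 3, 1 → best response Standard.
Velox against Plus: payoffs 7, 12, 8 → best response Plus.
Velox against Premium: payoffs 12, 9, 4 → best response Standard.
Velox against Elite: payoffs 5, 2, 6 → best response Premium.
Turo against Standard: payoffs 1, 9, 12, 11 → best response Premium.
Turo against Plus: payoffs 4, 12, 8, 7 → best response Plus.
Turo against Premium: payoffs 2, 6, 7, 12 → best response Elite.
Mutual best responses: (Standard, Premium); (Plus, Plus); (Premium, Elite).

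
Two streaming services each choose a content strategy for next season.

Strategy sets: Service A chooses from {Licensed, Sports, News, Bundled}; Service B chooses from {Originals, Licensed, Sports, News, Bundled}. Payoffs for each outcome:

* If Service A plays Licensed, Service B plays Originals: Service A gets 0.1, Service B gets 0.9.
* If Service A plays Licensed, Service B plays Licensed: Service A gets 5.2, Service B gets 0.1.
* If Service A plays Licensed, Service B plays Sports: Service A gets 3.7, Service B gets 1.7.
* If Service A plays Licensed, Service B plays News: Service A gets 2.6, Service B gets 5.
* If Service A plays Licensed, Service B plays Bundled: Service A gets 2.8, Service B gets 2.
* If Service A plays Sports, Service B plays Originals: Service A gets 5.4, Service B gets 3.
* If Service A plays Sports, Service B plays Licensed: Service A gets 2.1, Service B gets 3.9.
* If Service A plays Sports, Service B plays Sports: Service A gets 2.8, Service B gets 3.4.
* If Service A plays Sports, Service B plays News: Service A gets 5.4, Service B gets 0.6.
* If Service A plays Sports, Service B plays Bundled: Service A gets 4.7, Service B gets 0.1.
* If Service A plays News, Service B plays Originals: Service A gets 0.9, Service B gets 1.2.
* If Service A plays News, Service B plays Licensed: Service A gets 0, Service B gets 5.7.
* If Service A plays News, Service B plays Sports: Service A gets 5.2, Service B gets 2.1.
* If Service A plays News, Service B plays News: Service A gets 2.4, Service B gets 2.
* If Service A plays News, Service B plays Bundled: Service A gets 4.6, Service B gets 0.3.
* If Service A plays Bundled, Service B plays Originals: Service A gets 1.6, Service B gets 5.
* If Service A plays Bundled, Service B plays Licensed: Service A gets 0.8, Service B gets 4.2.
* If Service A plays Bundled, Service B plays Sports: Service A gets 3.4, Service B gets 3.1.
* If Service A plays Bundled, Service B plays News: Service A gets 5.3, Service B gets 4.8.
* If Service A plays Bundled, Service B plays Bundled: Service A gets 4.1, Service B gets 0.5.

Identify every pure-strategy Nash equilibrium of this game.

For each strategy profile, look for a profitable unilateral deviation.
(Licensed, Originals): Service A can switch to Sports (0.1 → 5.4). Not NE.
(Licensed, Licensed): Service B can switch to Originals (0.1 → 0.9). Not NE.
(Licensed, Sports): Service A can switch to News (3.7 → 5.2). Not NE.
(Licensed, News): Service A can switch to Sports (2.6 → 5.4). Not NE.
(Licensed, Bundled): Service A can switch to Sports (2.8 → 4.7). Not NE.
(Sports, Originals): Service B can switch to Licensed (3 → 3.9). Not NE.
(The remaining 14 profiles each have a profitable deviation by the same check.)

No pure-strategy Nash equilibrium.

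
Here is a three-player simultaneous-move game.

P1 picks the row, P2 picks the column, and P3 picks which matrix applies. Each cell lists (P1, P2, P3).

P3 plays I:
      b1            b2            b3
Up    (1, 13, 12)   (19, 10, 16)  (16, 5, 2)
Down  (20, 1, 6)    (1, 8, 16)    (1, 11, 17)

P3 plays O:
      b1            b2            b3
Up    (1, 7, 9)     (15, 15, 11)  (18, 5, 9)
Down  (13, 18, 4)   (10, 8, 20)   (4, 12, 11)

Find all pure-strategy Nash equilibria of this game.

This game has no pure Nash equilibrium.

P1 against (b1, I): payoffs 1, 20 → best response Down.
P1 against (b1, O): payoffs 1, 13 → best response Down.
P1 against (b2, I): payoffs 19, 1 → best response Up.
P1 against (b2, O): payoffs 15, 10 → best response Up.
P1 against (b3, I): payoffs 16, 1 → best response Up.
P1 against (b3, O): payoffs 18, 4 → best response Up.
P2 against (Up, I): payoffs 13, 10, 5 → best response b1.
P2 against (Up, O): payoffs 7, 15, 5 → best response b2.
P2 against (Down, I): payoffs 1, 8, 11 → best response b3.
P2 against (Down, O): payoffs 18, 8, 12 → best response b1.
P3 against (Up, b1): payoffs 12, 9 → best response I.
P3 against (Up, b2): payoffs 16, 11 → best response I.
P3 against (Up, b3): payoffs 2, 9 → best response O.
P3 against (Down, b1): payoffs 6, 4 → best response I.
P3 against (Down, b2): payoffs 16, 20 → best response O.
P3 against (Down, b3): payoffs 17, 11 → best response I.
No profile is a mutual best response for all players.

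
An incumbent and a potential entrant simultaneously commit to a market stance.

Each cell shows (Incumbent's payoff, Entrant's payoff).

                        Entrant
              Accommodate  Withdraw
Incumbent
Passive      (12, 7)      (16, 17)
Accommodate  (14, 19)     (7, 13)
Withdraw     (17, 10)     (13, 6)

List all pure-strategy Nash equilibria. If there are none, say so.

Pure-strategy Nash equilibria: (Passive, Withdraw), (Withdraw, Accommodate)

Incumbent against Accommodate: payoffs 12, 14, 17 → best response Withdraw.
Incumbent against Withdraw: payoffs 16, 7, 13 → best response Passive.
Entrant against Passive: payoffs 7, 17 → best response Withdraw.
Entrant against Accommodate: payoffs 19, 13 → best response Accommodate.
Entrant against Withdraw: payoffs 10, 6 → best response Accommodate.
Mutual best responses: (Passive, Withdraw); (Withdraw, Accommodate).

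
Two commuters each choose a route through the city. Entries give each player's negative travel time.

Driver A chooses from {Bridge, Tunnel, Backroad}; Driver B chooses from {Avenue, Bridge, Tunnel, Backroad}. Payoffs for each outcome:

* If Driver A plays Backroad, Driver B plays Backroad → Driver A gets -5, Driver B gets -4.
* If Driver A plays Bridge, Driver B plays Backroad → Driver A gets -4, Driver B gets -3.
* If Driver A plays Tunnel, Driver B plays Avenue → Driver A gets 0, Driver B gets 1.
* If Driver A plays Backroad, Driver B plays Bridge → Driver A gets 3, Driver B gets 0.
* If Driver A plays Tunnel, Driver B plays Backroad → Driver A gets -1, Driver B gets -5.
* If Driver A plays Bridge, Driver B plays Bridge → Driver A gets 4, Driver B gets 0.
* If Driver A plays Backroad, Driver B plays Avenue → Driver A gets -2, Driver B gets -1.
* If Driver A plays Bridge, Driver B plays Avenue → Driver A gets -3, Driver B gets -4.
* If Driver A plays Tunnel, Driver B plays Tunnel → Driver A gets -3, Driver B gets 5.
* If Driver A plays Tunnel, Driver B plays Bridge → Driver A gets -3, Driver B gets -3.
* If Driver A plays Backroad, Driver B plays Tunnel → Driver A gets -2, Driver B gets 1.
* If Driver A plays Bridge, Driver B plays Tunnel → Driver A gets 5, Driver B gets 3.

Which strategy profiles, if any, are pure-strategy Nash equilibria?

Pure NE: (Bridge, Tunnel)

Driver A against Avenue: payoffs -3, 0, -2 → best response Tunnel.
Driver A against Bridge: payoffs 4, -3, 3 → best response Bridge.
Driver A against Tunnel: payoffs 5, -3, -2 → best response Bridge.
Driver A against Backroad: payoffs -4, -1, -5 → best response Tunnel.
Driver B against Bridge: payoffs -4, 0, 3, -3 → best response Tunnel.
Driver B against Tunnel: payoffs 1, -3, 5, -5 → best response Tunnel.
Driver B against Backroad: payoffs -1, 0, 1, -4 → best response Tunnel.
Mutual best responses: (Bridge, Tunnel).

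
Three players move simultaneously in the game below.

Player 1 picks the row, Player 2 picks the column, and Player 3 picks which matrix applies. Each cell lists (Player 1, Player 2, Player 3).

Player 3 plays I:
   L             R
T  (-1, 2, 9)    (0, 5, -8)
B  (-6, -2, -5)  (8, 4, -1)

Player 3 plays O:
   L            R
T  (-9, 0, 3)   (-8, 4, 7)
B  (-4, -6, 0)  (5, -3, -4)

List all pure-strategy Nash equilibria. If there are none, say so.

(B, R, I)

For each player, find the best response to each opponent profile; mutual best responses are the pure NE.
Player 1 against (L, I): payoffs -1, -6 → best response T.
Player 1 against (L, O): payoffs -9, -4 → best response B.
Player 1 against (R, I): payoffs 0, 8 → best response B.
Player 1 against (R, O): payoffs -8, 5 → best response B.
Player 2 against (T, I): payoffs 2, 5 → best response R.
Player 2 against (T, O): payoffs 0, 4 → best response R.
Player 2 against (B, I): payoffs -2, 4 → best response R.
Player 2 against (B, O): payoffs -6, -3 → best response R.
Player 3 against (T, L): payoffs 9, 3 → best response I.
Player 3 against (T, R): payoffs -8, 7 → best response O.
Player 3 against (B, L): payoffs -5, 0 → best response O.
Player 3 against (B, R): payoffs -1, -4 → best response I.
Mutual best responses: (B, R, I).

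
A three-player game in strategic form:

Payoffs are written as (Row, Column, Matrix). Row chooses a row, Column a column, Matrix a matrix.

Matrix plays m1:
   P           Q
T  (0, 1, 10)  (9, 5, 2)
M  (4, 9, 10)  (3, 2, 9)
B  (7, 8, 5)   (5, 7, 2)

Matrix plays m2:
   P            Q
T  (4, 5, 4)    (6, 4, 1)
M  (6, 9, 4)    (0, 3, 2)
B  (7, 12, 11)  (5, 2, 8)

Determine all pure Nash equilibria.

Row against (P, m1): payoffs 0, 4, 7 → best response B.
Row against (P, m2): payoffs 4, 6, 7 → best response B.
Row against (Q, m1): payoffs 9, 3, 5 → best response T.
Row against (Q, m2): payoffs 6, 0, 5 → best response T.
Column against (T, m1): payoffs 1, 5 → best response Q.
Column against (T, m2): payoffs 5, 4 → best response P.
Column against (M, m1): payoffs 9, 2 → best response P.
Column against (M, m2): payoffs 9, 3 → best response P.
Column against (B, m1): payoffs 8, 7 → best response P.
Column against (B, m2): payoffs 12, 2 → best response P.
Matrix against (T, P): payoffs 10, 4 → best response m1.
Matrix against (T, Q): payoffs 2, 1 → best response m1.
Matrix against (M, P): payoffs 10, 4 → best response m1.
Matrix against (M, Q): payoffs 9, 2 → best response m1.
Matrix against (B, P): payoffs 5, 11 → best response m2.
Matrix against (B, Q): payoffs 2, 8 → best response m2.
Mutual best responses: (T, Q, m1); (B, P, m2).

(T, Q, m1), (B, P, m2)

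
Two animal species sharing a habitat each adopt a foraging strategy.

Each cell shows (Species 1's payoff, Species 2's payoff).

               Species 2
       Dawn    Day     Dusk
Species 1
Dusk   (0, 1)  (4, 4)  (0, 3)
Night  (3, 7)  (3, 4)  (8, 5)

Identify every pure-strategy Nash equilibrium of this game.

Species 1 against Dawn: payoffs 0, 3 → best response Night.
Species 1 against Day: payoffs 4, 3 → best response Dusk.
Species 1 against Dusk: payoffs 0, 8 → best response Night.
Species 2 against Dusk: payoffs 1, 4, 3 → best response Day.
Species 2 against Night: payoffs 7, 4, 5 → best response Dawn.
Mutual best responses: (Dusk, Day); (Night, Dawn).

The pure Nash equilibria are (Dusk, Day) and (Night, Dawn).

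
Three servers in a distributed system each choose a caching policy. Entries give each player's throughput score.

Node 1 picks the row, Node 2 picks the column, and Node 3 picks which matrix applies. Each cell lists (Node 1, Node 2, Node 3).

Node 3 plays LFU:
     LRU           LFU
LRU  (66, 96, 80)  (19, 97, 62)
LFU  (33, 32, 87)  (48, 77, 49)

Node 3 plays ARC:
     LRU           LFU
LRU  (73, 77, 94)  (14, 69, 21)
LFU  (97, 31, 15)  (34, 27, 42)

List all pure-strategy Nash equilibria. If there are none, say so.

Pure NE: (LFU, LFU, LFU)

For each player, find the best response to each opponent profile; mutual best responses are the pure NE.
Node 1 against (LRU, LFU): payoffs 66, 33 → best response LRU.
Node 1 against (LRU, ARC): payoffs 73, 97 → best response LFU.
Node 1 against (LFU, LFU): payoffs 19, 48 → best response LFU.
Node 1 against (LFU, ARC): payoffs 14, 34 → best response LFU.
Node 2 against (LRU, LFU): payoffs 96, 97 → best response LFU.
Node 2 against (LRU, ARC): payoffs 77, 69 → best response LRU.
Node 2 against (LFU, LFU): payoffs 32, 77 → best response LFU.
Node 2 against (LFU, ARC): payoffs 31, 27 → best response LRU.
Node 3 against (LRU, LRU): payoffs 80, 94 → best response ARC.
Node 3 against (LRU, LFU): payoffs 62, 21 → best response LFU.
Node 3 against (LFU, LRU): payoffs 87, 15 → best response LFU.
Node 3 against (LFU, LFU): payoffs 49, 42 → best response LFU.
Mutual best responses: (LFU, LFU, LFU).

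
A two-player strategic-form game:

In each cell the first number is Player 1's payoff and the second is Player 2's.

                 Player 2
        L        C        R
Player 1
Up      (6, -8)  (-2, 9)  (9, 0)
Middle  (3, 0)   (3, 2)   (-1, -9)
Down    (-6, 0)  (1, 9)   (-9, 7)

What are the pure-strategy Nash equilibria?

Pure NE: (Middle, C)

Mark each player's best response to every combination of opponents' strategies; a profile where every player is best-responding is a pure Nash equilibrium.
Player 1 against L: payoffs 6, 3, -6 → best response Up.
Player 1 against C: payoffs -2, 3, 1 → best response Middle.
Player 1 against R: payoffs 9, -1, -9 → best response Up.
Player 2 against Up: payoffs -8, 9, 0 → best response C.
Player 2 against Middle: payoffs 0, 2, -9 → best response C.
Player 2 against Down: payoffs 0, 9, 7 → best response C.
Mutual best responses: (Middle, C).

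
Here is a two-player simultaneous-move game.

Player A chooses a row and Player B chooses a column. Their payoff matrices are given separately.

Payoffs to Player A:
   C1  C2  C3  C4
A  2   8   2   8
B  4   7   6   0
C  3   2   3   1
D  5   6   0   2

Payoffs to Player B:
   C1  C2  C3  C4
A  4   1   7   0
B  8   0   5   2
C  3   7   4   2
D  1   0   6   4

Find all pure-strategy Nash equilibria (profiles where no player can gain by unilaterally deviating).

There is no pure-strategy Nash equilibrium.

Player A against C1: payoffs 2, 4, 3, 5 → best response D.
Player A against C2: payoffs 8, 7, 2, 6 → best response A.
Player A against C3: payoffs 2, 6, 3, 0 → best response B.
Player A against C4: payoffs 8, 0, 1, 2 → best response A.
Player B against A: payoffs 4, 1, 7, 0 → best response C3.
Player B against B: payoffs 8, 0, 5, 2 → best response C1.
Player B against C: payoffs 3, 7, 4, 2 → best response C2.
Player B against D: payoffs 1, 0, 6, 4 → best response C3.
No profile is a mutual best response for all players.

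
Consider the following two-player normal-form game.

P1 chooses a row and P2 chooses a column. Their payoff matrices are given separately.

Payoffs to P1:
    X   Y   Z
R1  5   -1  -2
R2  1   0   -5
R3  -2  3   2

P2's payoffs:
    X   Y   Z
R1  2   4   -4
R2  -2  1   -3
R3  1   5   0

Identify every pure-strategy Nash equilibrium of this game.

(R1, X): P2 can switch to Y (2 → 4). Not NE.
(R1, Y): P1 can switch to R2 (-1 → 0). Not NE.
(R1, Z): P1 can switch to R3 (-2 → 2). Not NE.
(R2, X): P1 can switch to R1 (1 → 5). Not NE.
(R2, Y): P1 can switch to R3 (0 → 3). Not NE.
(R2, Z): P1 can switch to R1 (-5 → -2). Not NE.
(R3, X): P1 can switch to R1 (-2 → 5). Not NE.
(R3, Y): P1 gets 3, best alternative 0; P2 gets 5, best alternative 1. No profitable deviation — NE.
(R3, Z): P2 can switch to X (0 → 1). Not NE.

(R3, Y)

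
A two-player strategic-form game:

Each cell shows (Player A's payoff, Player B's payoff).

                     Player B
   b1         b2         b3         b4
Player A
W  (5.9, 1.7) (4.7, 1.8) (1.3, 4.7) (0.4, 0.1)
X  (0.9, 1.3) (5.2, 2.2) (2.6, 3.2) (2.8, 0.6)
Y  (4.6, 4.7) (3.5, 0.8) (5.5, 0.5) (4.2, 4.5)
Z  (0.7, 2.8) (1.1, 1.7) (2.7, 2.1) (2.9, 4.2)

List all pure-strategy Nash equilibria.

Player A against b1: payoffs 5.9, 0.9, 4.6, 0.7 → best response W.
Player A against b2: payoffs 4.7, 5.2, 3.5, 1.1 → best response X.
Player A against b3: payoffs 1.3, 2.6, 5.5, 2.7 → best response Y.
Player A against b4: payoffs 0.4, 2.8, 4.2, 2.9 → best response Y.
Player B against W: payoffs 1.7, 1.8, 4.7, 0.1 → best response b3.
Player B against X: payoffs 1.3, 2.2, 3.2, 0.6 → best response b3.
Player B against Y: payoffs 4.7, 0.8, 0.5, 4.5 → best response b1.
Player B against Z: payoffs 2.8, 1.7, 2.1, 4.2 → best response b4.
No profile is a mutual best response for all players.

This game has no pure Nash equilibrium.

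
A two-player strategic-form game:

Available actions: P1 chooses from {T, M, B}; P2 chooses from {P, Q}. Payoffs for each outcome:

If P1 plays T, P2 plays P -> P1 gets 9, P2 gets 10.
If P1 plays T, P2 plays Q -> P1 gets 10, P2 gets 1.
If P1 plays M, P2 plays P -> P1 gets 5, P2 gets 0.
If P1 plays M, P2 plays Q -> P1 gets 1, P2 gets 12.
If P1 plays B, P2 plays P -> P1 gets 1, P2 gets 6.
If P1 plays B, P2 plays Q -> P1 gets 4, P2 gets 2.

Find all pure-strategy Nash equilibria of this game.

The unique pure-strategy Nash equilibrium is (T, P).

P1 against P: payoffs 9, 5, 1 → best response T.
P1 against Q: payoffs 10, 1, 4 → best response T.
P2 against T: payoffs 10, 1 → best response P.
P2 against M: payoffs 0, 12 → best response Q.
P2 against B: payoffs 6, 2 → best response P.
Mutual best responses: (T, P).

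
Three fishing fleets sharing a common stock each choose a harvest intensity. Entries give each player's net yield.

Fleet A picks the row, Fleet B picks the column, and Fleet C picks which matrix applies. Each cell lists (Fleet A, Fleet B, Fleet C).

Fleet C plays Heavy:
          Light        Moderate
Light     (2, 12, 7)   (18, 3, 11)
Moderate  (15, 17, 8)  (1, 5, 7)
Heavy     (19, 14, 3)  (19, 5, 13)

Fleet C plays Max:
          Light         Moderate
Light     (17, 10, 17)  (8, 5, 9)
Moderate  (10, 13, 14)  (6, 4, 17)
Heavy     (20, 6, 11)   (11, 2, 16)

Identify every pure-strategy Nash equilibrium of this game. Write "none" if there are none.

Pure NE: (Heavy, Light, Max)

(Light, Light, Heavy): Fleet A can switch to Moderate (2 → 15). Not NE.
(Light, Light, Max): Fleet A can switch to Heavy (17 → 20). Not NE.
(Light, Moderate, Heavy): Fleet A can switch to Heavy (18 → 19). Not NE.
(Light, Moderate, Max): Fleet A can switch to Heavy (8 → 11). Not NE.
(Moderate, Light, Heavy): Fleet A can switch to Heavy (15 → 19). Not NE.
(Moderate, Light, Max): Fleet A can switch to Light (10 → 17). Not NE.
(Heavy, Light, Max): Fleet A gets 20, best alternative 17; Fleet B gets 6, best alternative 2; Fleet C gets 11, best alternative 3. No profitable deviation — NE.
(The remaining 5 profiles each have a profitable deviation by the same check.)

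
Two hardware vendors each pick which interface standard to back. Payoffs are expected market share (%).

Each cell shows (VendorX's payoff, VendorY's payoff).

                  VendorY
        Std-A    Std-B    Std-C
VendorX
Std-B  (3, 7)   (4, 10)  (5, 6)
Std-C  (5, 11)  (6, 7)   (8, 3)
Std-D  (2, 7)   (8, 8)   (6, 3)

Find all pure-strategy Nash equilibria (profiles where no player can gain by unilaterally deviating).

Pure-strategy Nash equilibria: (Std-C, Std-A); (Std-D, Std-B)

For each player, find the best response to each opponent profile; mutual best responses are the pure NE.
VendorX against Std-A: payoffs 3, 5, 2 → best response Std-C.
VendorX against Std-B: payoffs 4, 6, 8 → best response Std-D.
VendorX against Std-C: payoffs 5, 8, 6 → best response Std-C.
VendorY against Std-B: payoffs 7, 10, 6 → best response Std-B.
VendorY against Std-C: payoffs 11, 7, 3 → best response Std-A.
VendorY against Std-D: payoffs 7, 8, 3 → best response Std-B.
Mutual best responses: (Std-C, Std-A); (Std-D, Std-B).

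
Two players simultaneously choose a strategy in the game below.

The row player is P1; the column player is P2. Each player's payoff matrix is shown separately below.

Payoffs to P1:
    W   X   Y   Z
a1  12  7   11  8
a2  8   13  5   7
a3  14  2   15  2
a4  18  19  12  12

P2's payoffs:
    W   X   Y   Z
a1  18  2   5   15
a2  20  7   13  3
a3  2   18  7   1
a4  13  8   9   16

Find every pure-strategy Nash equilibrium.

For each player, find the best response to each opponent profile; mutual best responses are the pure NE.
P1 against W: payoffs 12, 8, 14, 18 → best response a4.
P1 against X: payoffs 7, 13, 2, 19 → best response a4.
P1 against Y: payoffs 11, 5, 15, 12 → best response a3.
P1 against Z: payoffs 8, 7, 2, 12 → best response a4.
P2 against a1: payoffs 18, 2, 5, 15 → best response W.
P2 against a2: payoffs 20, 7, 13, 3 → best response W.
P2 against a3: payoffs 2, 18, 7, 1 → best response X.
P2 against a4: payoffs 13, 8, 9, 16 → best response Z.
Mutual best responses: (a4, Z).

The unique pure-strategy Nash equilibrium is (a4, Z).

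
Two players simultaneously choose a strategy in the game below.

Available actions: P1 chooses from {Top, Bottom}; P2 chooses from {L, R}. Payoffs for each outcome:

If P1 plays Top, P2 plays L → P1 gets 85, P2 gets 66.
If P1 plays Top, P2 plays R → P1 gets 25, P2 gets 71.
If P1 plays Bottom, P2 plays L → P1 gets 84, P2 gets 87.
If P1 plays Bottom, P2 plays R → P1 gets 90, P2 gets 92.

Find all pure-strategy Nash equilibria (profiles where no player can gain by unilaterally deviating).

(Bottom, R)

For each strategy profile, look for a profitable unilateral deviation.
(Top, L): P2 can switch to R (66 → 71). Not NE.
(Top, R): P1 can switch to Bottom (25 → 90). Not NE.
(Bottom, L): P1 can switch to Top (84 → 85). Not NE.
(Bottom, R): P1 gets 90, best alternative 25; P2 gets 92, best alternative 87. No profitable deviation — NE.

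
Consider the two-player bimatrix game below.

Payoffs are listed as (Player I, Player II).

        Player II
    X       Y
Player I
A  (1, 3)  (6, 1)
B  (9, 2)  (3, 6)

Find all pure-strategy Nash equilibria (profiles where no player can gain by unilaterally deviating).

There is no pure-strategy Nash equilibrium.

(A, X): Player I can switch to B (1 → 9). Not NE.
(A, Y): Player II can switch to X (1 → 3). Not NE.
(B, X): Player II can switch to Y (2 → 6). Not NE.
(B, Y): Player I can switch to A (3 → 6). Not NE.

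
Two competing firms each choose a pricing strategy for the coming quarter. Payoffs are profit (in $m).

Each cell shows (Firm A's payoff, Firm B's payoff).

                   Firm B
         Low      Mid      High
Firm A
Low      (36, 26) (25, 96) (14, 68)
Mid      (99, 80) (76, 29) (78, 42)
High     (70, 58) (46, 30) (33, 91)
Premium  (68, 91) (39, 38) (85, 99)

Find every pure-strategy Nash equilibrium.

(Low, Low): Firm A can switch to Mid (36 → 99). Not NE.
(Low, Mid): Firm A can switch to Mid (25 → 76). Not NE.
(Low, High): Firm A can switch to Mid (14 → 78). Not NE.
(Mid, Low): Firm A gets 99, best alternative 70; Firm B gets 80, best alternative 42. No profitable deviation — NE.
(Mid, Mid): Firm B can switch to Low (29 → 80). Not NE.
(Mid, High): Firm A can switch to Premium (78 → 85). Not NE.
(High, Low): Firm A can switch to Mid (70 → 99). Not NE.
(High, Mid): Firm A can switch to Mid (46 → 76). Not NE.
(High, High): Firm A can switch to Mid (33 → 78). Not NE.
(Premium, Low): Firm A can switch to Mid (68 → 99). Not NE.
(Premium, Mid): Firm A can switch to Mid (39 → 76). Not NE.
(Premium, High): Firm A gets 85, best alternative 78; Firm B gets 99, best alternative 91. No profitable deviation — NE.

Pure-strategy Nash equilibria: (Mid, Low); (Premium, High)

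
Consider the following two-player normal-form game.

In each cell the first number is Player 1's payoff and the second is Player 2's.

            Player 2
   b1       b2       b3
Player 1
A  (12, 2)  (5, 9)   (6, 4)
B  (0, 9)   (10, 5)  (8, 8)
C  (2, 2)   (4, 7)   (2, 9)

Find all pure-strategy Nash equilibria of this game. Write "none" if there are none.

No pure-strategy Nash equilibrium.

Check each profile: it is a Nash equilibrium iff no player can strictly gain by switching unilaterally.
(A, b1): Player 2 can switch to b2 (2 → 9). Not NE.
(A, b2): Player 1 can switch to B (5 → 10). Not NE.
(A, b3): Player 1 can switch to B (6 → 8). Not NE.
(B, b1): Player 1 can switch to A (0 → 12). Not NE.
(B, b2): Player 2 can switch to b1 (5 → 9). Not NE.
(B, b3): Player 2 can switch to b1 (8 → 9). Not NE.
(C, b1): Player 1 can switch to A (2 → 12). Not NE.
(C, b2): Player 1 can switch to A (4 → 5). Not NE.
(C, b3): Player 1 can switch to A (2 → 6). Not NE.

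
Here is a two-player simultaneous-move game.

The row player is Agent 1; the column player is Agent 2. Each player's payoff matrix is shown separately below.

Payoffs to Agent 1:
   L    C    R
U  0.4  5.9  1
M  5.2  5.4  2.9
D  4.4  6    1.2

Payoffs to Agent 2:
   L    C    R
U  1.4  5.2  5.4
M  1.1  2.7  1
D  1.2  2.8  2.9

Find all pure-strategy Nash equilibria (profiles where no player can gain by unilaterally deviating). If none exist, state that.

There is no pure-strategy Nash equilibrium.

For each strategy profile, look for a profitable unilateral deviation.
(U, L): Agent 1 can switch to M (0.4 → 5.2). Not NE.
(U, C): Agent 1 can switch to D (5.9 → 6). Not NE.
(U, R): Agent 1 can switch to M (1 → 2.9). Not NE.
(M, L): Agent 2 can switch to C (1.1 → 2.7). Not NE.
(M, C): Agent 1 can switch to U (5.4 → 5.9). Not NE.
(M, R): Agent 2 can switch to L (1 → 1.1). Not NE.
(D, L): Agent 1 can switch to M (4.4 → 5.2). Not NE.
(D, C): Agent 2 can switch to R (2.8 → 2.9). Not NE.
(D, R): Agent 1 can switch to M (1.2 → 2.9). Not NE.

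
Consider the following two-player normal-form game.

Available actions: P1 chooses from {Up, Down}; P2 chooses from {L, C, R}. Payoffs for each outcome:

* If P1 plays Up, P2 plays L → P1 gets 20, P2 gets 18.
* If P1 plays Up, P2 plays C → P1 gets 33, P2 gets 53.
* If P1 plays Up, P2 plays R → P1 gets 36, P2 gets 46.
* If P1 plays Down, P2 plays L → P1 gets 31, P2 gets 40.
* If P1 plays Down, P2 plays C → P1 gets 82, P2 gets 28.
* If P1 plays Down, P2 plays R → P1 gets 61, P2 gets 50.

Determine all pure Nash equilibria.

The unique pure-strategy Nash equilibrium is (Down, R).

(Up, L): P1 can switch to Down (20 → 31). Not NE.
(Up, C): P1 can switch to Down (33 → 82). Not NE.
(Up, R): P1 can switch to Down (36 → 61). Not NE.
(Down, L): P2 can switch to R (40 → 50). Not NE.
(Down, C): P2 can switch to L (28 → 40). Not NE.
(Down, R): P1 gets 61, best alternative 36; P2 gets 50, best alternative 40. No profitable deviation — NE.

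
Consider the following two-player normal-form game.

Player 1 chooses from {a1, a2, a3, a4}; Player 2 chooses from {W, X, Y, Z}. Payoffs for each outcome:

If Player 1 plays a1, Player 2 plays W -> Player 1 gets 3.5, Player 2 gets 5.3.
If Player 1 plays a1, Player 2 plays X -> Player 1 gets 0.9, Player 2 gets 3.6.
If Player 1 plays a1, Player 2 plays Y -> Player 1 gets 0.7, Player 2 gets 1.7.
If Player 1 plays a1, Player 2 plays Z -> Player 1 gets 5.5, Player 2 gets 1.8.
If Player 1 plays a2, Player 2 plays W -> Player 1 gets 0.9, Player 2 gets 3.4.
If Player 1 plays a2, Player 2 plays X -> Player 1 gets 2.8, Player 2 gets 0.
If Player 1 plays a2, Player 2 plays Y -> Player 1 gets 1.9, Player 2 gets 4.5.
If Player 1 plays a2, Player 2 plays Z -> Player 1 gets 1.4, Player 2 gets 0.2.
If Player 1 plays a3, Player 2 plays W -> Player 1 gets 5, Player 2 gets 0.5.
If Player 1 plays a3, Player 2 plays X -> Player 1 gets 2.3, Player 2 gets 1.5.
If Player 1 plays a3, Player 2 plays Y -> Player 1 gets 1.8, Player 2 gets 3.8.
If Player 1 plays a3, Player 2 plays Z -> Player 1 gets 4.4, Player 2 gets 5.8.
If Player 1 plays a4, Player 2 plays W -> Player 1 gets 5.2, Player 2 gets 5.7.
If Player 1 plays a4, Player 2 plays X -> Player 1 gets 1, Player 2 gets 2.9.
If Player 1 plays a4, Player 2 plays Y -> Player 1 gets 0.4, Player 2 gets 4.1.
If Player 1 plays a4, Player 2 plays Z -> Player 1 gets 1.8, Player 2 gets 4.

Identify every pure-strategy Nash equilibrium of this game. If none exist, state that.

Player 1 against W: payoffs 3.5, 0.9, 5, 5.2 → best response a4.
Player 1 against X: payoffs 0.9, 2.8, 2.3, 1 → best response a2.
Player 1 against Y: payoffs 0.7, 1.9, 1.8, 0.4 → best response a2.
Player 1 against Z: payoffs 5.5, 1.4, 4.4, 1.8 → best response a1.
Player 2 against a1: payoffs 5.3, 3.6, 1.7, 1.8 → best response W.
Player 2 against a2: payoffs 3.4, 0, 4.5, 0.2 → best response Y.
Player 2 against a3: payoffs 0.5, 1.5, 3.8, 5.8 → best response Z.
Player 2 against a4: payoffs 5.7, 2.9, 4.1, 4 → best response W.
Mutual best responses: (a2, Y); (a4, W).

The pure Nash equilibria are (a2, Y); (a4, W).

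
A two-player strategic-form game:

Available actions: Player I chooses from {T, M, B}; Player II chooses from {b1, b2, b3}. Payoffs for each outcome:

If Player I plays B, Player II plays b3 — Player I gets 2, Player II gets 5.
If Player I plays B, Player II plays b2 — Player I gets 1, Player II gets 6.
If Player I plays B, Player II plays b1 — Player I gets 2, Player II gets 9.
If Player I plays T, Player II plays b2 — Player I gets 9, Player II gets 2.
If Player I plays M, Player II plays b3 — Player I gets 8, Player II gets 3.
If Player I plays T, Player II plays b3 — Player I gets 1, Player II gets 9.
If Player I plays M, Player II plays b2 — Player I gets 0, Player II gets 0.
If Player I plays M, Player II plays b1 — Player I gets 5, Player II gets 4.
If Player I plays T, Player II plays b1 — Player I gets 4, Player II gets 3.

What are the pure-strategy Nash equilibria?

(T, b1): Player I can switch to M (4 → 5). Not NE.
(T, b2): Player II can switch to b1 (2 → 3). Not NE.
(T, b3): Player I can switch to M (1 → 8). Not NE.
(M, b1): Player I gets 5, best alternative 4; Player II gets 4, best alternative 3. No profitable deviation — NE.
(M, b2): Player I can switch to T (0 → 9). Not NE.
(M, b3): Player II can switch to b1 (3 → 4). Not NE.
(B, b1): Player I can switch to T (2 → 4). Not NE.
(The remaining 2 profiles each have a profitable deviation by the same check.)

Pure NE: (M, b1)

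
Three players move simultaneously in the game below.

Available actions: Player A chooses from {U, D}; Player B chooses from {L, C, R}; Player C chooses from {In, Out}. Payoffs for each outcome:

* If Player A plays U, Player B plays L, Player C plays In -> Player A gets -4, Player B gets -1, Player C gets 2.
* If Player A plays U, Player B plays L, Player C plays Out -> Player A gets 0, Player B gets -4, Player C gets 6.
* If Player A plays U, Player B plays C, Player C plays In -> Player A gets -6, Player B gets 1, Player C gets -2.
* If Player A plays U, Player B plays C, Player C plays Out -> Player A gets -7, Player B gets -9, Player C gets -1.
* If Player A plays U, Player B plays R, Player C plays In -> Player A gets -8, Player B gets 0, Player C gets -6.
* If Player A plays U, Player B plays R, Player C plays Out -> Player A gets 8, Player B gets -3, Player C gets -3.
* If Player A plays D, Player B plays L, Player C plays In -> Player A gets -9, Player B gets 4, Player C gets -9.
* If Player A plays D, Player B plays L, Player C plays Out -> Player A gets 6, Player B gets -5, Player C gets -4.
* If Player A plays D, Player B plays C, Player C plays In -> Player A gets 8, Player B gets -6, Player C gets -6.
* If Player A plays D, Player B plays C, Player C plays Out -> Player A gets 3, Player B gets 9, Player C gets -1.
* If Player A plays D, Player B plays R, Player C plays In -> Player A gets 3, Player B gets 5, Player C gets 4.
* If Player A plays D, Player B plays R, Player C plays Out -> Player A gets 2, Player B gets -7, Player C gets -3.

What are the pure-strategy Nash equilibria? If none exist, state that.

Pure-strategy Nash equilibria: (U, R, Out) and (D, C, Out) and (D, R, In)

For each player, find the best response to each opponent profile; mutual best responses are the pure NE.
Player A against (L, In): payoffs -4, -9 → best response U.
Player A against (L, Out): payoffs 0, 6 → best response D.
Player A against (C, In): payoffs -6, 8 → best response D.
Player A against (C, Out): payoffs -7, 3 → best response D.
Player A against (R, In): payoffs -8, 3 → best response D.
Player A against (R, Out): payoffs 8, 2 → best response U.
Player B against (U, In): payoffs -1, 1, 0 → best response C.
Player B against (U, Out): payoffs -4, -9, -3 → best response R.
Player B against (D, In): payoffs 4, -6, 5 → best response R.
Player B against (D, Out): payoffs -5, 9, -7 → best response C.
Player C against (U, L): payoffs 2, 6 → best response Out.
Player C against (U, C): payoffs -2, -1 → best response Out.
Player C against (U, R): payoffs -6, -3 → best response Out.
Player C against (D, L): payoffs -9, -4 → best response Out.
Player C against (D, C): payoffs -6, -1 → best response Out.
Player C against (D, R): payoffs 4, -3 → best response In.
Mutual best responses: (U, R, Out); (D, C, Out); (D, R, In).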